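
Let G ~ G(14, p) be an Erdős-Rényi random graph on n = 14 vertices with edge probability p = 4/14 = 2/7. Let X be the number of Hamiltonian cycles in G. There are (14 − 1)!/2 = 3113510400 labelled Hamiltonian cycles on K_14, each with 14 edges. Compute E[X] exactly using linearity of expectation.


K_14 has (14 − 1)!/2 = 3113510400 labelled Hamiltonian cycles.
For each such Hamiltonian cycle H, let X_H = 1 if all 14 edges of H are present in G. Then P[X_H = 1] = p^{14} = (2/7)^{14} = 16384/678223072849.
By linearity of expectation: E[X] = Σ_H E[X_H] = 3113510400 · p^{14} = 3113510400 · 16384/678223072849 = 7287393484800/96889010407.
Numerically: E[X] ≈ 75.21.

E[X] = 3113510400 · (2/7)^{14} = 7287393484800/96889010407 ≈ 75.21.


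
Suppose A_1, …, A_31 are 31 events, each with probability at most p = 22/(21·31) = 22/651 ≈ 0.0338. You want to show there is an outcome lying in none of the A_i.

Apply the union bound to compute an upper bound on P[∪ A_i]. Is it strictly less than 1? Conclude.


Union bound: P[∪_{i=1}^{31} A_i] ≤ Σ_i P[A_i] ≤ 31·p = 31·(22/651) = 22/21.
Numerically: 22/21 ≈ 1.0476.
Is 22/21 < 1? NO.
Since the bound 22/21 is ≥ 1, the union bound is uninformative here; it does NOT by itself certify existence.

31·p = 22/21 ≈ 1.0476; existence NOT certified by the union bound.


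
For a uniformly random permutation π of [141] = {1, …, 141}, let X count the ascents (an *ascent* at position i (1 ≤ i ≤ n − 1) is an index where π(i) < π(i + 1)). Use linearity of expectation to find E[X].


Write X = Σ X_I over i = 1, …, 140, with X_I the indicator of one ascent.
There are 140 indicators.
For each fixed i, the pair (π(i), π(i+1)) is a uniformly random ordered pair of distinct values from {1, …, 141}; by symmetry P[π(i) < π(i+1)] = 1/2.
By linearity: E[X] = 140 · (1/2) = (141 − 1) · (1/2) = 70 ≈ 70.000000.

E[X] = 70 = 70.000000.


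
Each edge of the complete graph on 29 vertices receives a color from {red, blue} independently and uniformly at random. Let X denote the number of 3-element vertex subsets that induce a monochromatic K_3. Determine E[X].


Let X = Σ_S X_S over the C(29, 3) = 3654 subsets S of size 3, where X_S = 1 if the K_3 on S is monochromatic.
For a fixed S, the K_3 on S has C(3, 2) = 3 edges. P[all 3 edges red] = (1/2)^3, and likewise for blue, so P[monochromatic] = 2·(1/2)^3 = 2^{1 − 3} = 1/4.
By linearity: E[X] = C(29, 3) · 2^{1 − 3} = 3654 · 1/4 = 1827/2.
Numerically: E[X] ≈ 913.5000.

E[X] = C(29,3)·2^(1−C(3,2)) = 1827/2 ≈ 913.5000.


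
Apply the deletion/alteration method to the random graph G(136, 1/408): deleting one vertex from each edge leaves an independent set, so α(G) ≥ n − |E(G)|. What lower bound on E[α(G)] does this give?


E[|E(G)|] = C(136, 2)·p = 9180 · (1/408) = 45/2.
E[α(G)] ≥ n − E[|E(G)|] = 136 − 45/2 = 227/2.
Numerically: ≈ 113.50000.
(This is only a lower bound; the true E[α(G)] may be larger.)

E[α(G)] ≥ 227/2 ≈ 113.50000.


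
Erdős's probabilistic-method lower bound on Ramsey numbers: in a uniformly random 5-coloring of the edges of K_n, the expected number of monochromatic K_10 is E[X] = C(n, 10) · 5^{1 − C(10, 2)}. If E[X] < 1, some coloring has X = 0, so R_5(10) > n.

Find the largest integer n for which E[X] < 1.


We need C(n, 10) · 5^{1 − 45} < 1, i.e. C(n, 10) < 5^{45 − 1} = 5684341886080801486968994140625.
Check values of n near the boundary:
  n = 5391: C(5391, 10) = 5666344714787188828795213697883; 5666344714787188828795213697883 < 5684341886080801486968994140625? YES
  n = 5392: C(5392, 10) = 5676873040158402483252283957448; 5676873040158402483252283957448 < 5684341886080801486968994140625? YES
  n = 5393: C(5393, 10) = 5687418968154238267170642278008; 5687418968154238267170642278008 < 5684341886080801486968994140625? NO
  n = 5394: C(5394, 10) = 5697982524930156243149785372878; 5697982524930156243149785372878 < 5684341886080801486968994140625? NO
The largest n with C(n, 10) < 5684341886080801486968994140625 is n = 5392 (where E[X] = 5676873040158402483252283957448/5684341886080801486968994140625 ≈ 0.998686). Hence R_5(10) > 5392, i.e. R_5(10) ≥ 5393.

Largest n = 5392; hence R_5(10) > 5392.


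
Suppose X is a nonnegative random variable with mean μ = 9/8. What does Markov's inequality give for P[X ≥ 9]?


μ = E[X] = 9/8, a = 9.
Markov: P[X ≥ 9] ≤ μ/a = (9/8)/9 = 1/8.
Numerically: ≈ 0.1250.
(Since a = 9 > μ = 1.1250, the bound 1/8 is < 1 and informative.)

P[X ≥ 9] ≤ 1/8 ≈ 0.1250.


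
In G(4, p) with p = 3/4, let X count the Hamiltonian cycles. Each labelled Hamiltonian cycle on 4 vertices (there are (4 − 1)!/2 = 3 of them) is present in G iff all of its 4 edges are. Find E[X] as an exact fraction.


K_4 has (4 − 1)!/2 = 3 labelled Hamiltonian cycles.
For each such Hamiltonian cycle H, let X_H = 1 if all 4 edges of H are present in G. Then P[X_H = 1] = p^{4} = (3/4)^{4} = 81/256.
By linearity: E[X] = Σ_H E[X_H] = 3 · p^{4} = 3 · 81/256 = 243/256.
Numerically: E[X] ≈ 0.9492.

E[X] = 3 · (3/4)^{4} = 243/256 ≈ 0.9492.


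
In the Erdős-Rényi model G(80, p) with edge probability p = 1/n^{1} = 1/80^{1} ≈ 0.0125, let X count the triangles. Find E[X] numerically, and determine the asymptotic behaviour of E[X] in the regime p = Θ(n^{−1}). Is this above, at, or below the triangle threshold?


Number of potential triangles: C(80, 3) = 82160.
Each occurs with probability p³ ≈ (0.0125)³ ≈ 1.95312500e-06.
By linearity: E[X] = C(80, 3)·p³ ≈ 82160 · 1.95312500e-06 ≈ 0.160469.
Here α = 1, so p = 1/n is exactly at the triangle threshold p ~ 1/n. Asymptotically E[X] → c³/6 = 1³/6 = 1/6 ≈ 0.166667, a bounded constant. In this regime the triangle count is asymptotically Poisson(c³/6).

E[X] ≈ 0.160469; in regime p = Θ(1/n^{1}) E[X] stays bounded (at the triangle threshold p ~ 1/n).


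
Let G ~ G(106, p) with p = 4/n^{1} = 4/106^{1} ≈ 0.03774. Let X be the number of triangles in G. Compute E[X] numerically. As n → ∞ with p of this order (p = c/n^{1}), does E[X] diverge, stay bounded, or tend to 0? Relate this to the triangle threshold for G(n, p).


Number of potential triangles: C(106, 3) = 192920.
Each occurs with probability p³ ≈ (0.03774)³ ≈ 5.373563e-05.
By linearity: E[X] = C(106, 3)·p³ ≈ 192920 · 5.373563e-05 ≈ 10.3667.
Here α = 1, so p = 4/n is exactly at the triangle threshold p ~ 1/n. Asymptotically E[X] → c³/6 = 4³/6 = 32/3 ≈ 10.6667, a bounded constant. In this regime the triangle count is asymptotically Poisson(c³/6).

E[X] ≈ 10.3667; in regime p = Θ(1/n^{1}) E[X] stays bounded (at the triangle threshold p ~ 1/n).


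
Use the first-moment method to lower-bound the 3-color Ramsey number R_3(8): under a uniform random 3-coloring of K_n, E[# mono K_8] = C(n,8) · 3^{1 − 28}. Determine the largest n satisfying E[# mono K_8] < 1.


We need C(n, 8) · 3^{1 − 28} < 1, i.e. C(n, 8) < 3^{28 − 1} = 7625597484987.
Check values of n near the boundary:
  n = 152: C(152, 8) = 5859727868575; 5859727868575 < 7625597484987? YES
  n = 153: C(153, 8) = 6183023199255; 6183023199255 < 7625597484987? YES
  n = 154: C(154, 8) = 6521818990995; 6521818990995 < 7625597484987? YES
  n = 155: C(155, 8) = 6876747915675; 6876747915675 < 7625597484987? YES
  n = 156: C(156, 8) = 7248464019225; 7248464019225 < 7625597484987? YES
  n = 157: C(157, 8) = 7637643295425; 7637643295425 < 7625597484987? NO
  n = 158: C(158, 8) = 8044984271181; 8044984271181 < 7625597484987? NO
  n = 159: C(159, 8) = 8471208603429; 8471208603429 < 7625597484987? NO
The largest n with C(n, 8) < 7625597484987 is n = 156 (where E[X] = 805384891025/847288609443 ≈ 0.9505437). Hence R_3(8) > 156, i.e. R_3(8) ≥ 157.

Largest n = 156; hence R_3(8) > 156.


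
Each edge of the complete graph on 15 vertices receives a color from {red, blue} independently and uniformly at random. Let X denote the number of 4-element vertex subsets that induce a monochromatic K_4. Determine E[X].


Let X = Σ_S X_S over the C(15, 4) = 1365 subsets S of size 4, where X_S = 1 if the K_4 on S is monochromatic.
For a fixed S, the K_4 on S has C(4, 2) = 6 edges. P[all 6 edges red] = (1/2)^6, and likewise for blue, so P[monochromatic] = 2·(1/2)^6 = 2^{1 − 6} = 1/32.
By linearity: E[X] = C(15, 4) · 2^{1 − 6} = 1365 · 1/32 = 1365/32.
Numerically: E[X] ≈ 42.65625.

E[X] = C(15,4)·2^(1−C(4,2)) = 1365/32 ≈ 42.65625.


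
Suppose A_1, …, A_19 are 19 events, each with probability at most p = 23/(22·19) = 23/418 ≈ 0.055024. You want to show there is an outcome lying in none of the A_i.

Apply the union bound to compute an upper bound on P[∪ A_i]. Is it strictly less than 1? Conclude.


Union bound: P[∪_{i=1}^{19} A_i] ≤ Σ_i P[A_i] ≤ 19·p = 19·(23/418) = 23/22.
Numerically: 23/22 ≈ 1.045455.
Is 23/22 < 1? NO.
Since the bound 23/22 is ≥ 1, the union bound is uninformative here; it does NOT by itself certify existence.

19·p = 23/22 ≈ 1.045455; existence NOT certified by the union bound.


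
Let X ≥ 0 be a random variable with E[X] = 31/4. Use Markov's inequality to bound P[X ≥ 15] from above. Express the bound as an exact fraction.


μ = E[X] = 31/4, a = 15.
Markov: P[X ≥ 15] ≤ μ/a = (31/4)/15 = 31/60.
Numerically: ≈ 0.517.
(Since a = 15 > μ = 7.750, the bound 31/60 is < 1 and informative.)

P[X ≥ 15] ≤ 31/60 ≈ 0.517.


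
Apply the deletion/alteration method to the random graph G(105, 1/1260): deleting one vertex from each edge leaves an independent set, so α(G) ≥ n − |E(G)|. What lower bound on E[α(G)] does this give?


E[|E(G)|] = C(105, 2)·p = 5460 · (1/1260) = 13/3.
E[α(G)] ≥ n − E[|E(G)|] = 105 − 13/3 = 302/3.
Numerically: ≈ 100.66667.
(This is only a lower bound; the true E[α(G)] may be larger.)

E[α(G)] ≥ 302/3 ≈ 100.66667.


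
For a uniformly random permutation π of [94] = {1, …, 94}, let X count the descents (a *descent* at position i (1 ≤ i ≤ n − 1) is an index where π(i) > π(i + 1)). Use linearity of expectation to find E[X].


Write X = Σ X_I over i = 1, …, 93, with X_I the indicator of one descent.
There are 93 indicators.
For each fixed i, the pair (π(i), π(i+1)) is a uniformly random ordered pair of distinct values from {1, …, 94}; by symmetry P[π(i) > π(i+1)] = 1/2.
By linearity: E[X] = 93 · (1/2) = (94 − 1) · (1/2) = 93/2 ≈ 46.5000.

E[X] = 93/2 = 46.5000.


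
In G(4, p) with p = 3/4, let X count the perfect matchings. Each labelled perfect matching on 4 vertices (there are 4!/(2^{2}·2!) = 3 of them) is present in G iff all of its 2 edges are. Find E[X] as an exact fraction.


K_4 has 4!/(2^{2}·2!) = 3 labelled perfect matchings.
For each such perfect matching H, let X_H = 1 if all 2 edges of H are present in G. Then P[X_H = 1] = p^{2} = (3/4)^{2} = 9/16.
By linearity of expectation: E[X] = Σ_H E[X_H] = 3 · p^{2} = 3 · 9/16 = 27/16.
Numerically: E[X] ≈ 1.688.

E[X] = 3 · (3/4)^{2} = 27/16 ≈ 1.688.


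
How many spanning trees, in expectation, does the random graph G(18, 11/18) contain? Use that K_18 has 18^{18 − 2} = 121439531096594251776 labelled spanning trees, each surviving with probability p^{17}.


K_18 has 18^{18 − 2} = 121439531096594251776 labelled spanning trees.
For each such spanning tree H, let X_H = 1 if all 17 edges of H are present in G. Then P[X_H = 1] = p^{17} = (11/18)^{17} = 505447028499293771/2185911559738696531968.
By linearity: E[X] = Σ_H E[X_H] = 121439531096594251776 · p^{17} = 121439531096594251776 · 505447028499293771/2185911559738696531968 = 505447028499293771/18.
Numerically: E[X] ≈ 2.808e+16.

E[X] = 121439531096594251776 · (11/18)^{17} = 505447028499293771/18 ≈ 2.808e+16.


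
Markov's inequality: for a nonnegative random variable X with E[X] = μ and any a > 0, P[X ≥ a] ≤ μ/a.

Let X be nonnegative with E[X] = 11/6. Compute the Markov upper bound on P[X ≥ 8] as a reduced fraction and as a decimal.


μ = E[X] = 11/6, a = 8.
Markov: P[X ≥ 8] ≤ μ/a = (11/6)/8 = 11/48.
Numerically: ≈ 0.229.
(Since a = 8 > μ = 1.833, the bound 11/48 is < 1 and informative.)

P[X ≥ 8] ≤ 11/48 ≈ 0.229.


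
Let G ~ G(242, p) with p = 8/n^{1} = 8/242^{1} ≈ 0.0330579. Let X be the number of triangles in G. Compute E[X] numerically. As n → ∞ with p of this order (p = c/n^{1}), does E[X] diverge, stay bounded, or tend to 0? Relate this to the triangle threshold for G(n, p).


Number of potential triangles: C(242, 3) = 2332880.
Each occurs with probability p³ ≈ (0.0330579)³ ≈ 3.61263315e-05.
By linearity: E[X] = C(242, 3)·p³ ≈ 2332880 · 3.61263315e-05 ≈ 84.278396.
Here α = 1, so p = 8/n is exactly at the triangle threshold p ~ 1/n. Asymptotically E[X] → c³/6 = 8³/6 = 256/3 ≈ 85.333333, a bounded constant. In this regime the triangle count is asymptotically Poisson(c³/6).

E[X] ≈ 84.278396; in regime p = Θ(1/n^{1}) E[X] stays bounded (at the triangle threshold p ~ 1/n).


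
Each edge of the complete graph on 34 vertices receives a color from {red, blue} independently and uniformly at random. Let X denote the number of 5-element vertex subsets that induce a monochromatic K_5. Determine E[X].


Let X = Σ_S X_S over the C(34, 5) = 278256 subsets S of size 5, where X_S = 1 if the K_5 on S is monochromatic.
For a fixed S, the K_5 on S has C(5, 2) = 10 edges. P[all 10 edges red] = (1/2)^10, and likewise for blue, so P[monochromatic] = 2·(1/2)^10 = 2^{1 − 10} = 1/512.
By linearity: E[X] = C(34, 5) · 2^{1 − 10} = 278256 · 1/512 = 17391/32.
Numerically: E[X] ≈ 543.4688.

E[X] = C(34,5)·2^(1−C(5,2)) = 17391/32 ≈ 543.4688.


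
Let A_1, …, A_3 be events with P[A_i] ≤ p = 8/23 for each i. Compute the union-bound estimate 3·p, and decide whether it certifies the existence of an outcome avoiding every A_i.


Union bound: P[∪_{i=1}^{3} A_i] ≤ Σ_i P[A_i] ≤ 3·p = 3·(8/23) = 24/23.
Numerically: 24/23 ≈ 1.0435.
Is 24/23 < 1? NO.
Since the bound 24/23 is ≥ 1, the union bound is uninformative here; it does NOT by itself certify existence.

3·p = 24/23 ≈ 1.0435; existence NOT certified by the union bound.


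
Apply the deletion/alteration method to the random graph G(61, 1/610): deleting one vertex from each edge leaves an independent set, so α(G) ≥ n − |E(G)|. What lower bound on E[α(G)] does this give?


E[|E(G)|] = C(61, 2)·p = 1830 · (1/610) = 3.
E[α(G)] ≥ n − E[|E(G)|] = 61 − 3 = 58.
Numerically: ≈ 58.00000.
(This is only a lower bound; the true E[α(G)] may be larger.)

E[α(G)] ≥ 58 ≈ 58.00000.


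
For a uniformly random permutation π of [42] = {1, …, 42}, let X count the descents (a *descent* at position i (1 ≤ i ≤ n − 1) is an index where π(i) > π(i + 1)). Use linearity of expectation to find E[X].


Write X = Σ X_I over i = 1, …, 41, with X_I the indicator of one descent.
There are 41 indicators.
For each fixed i, the pair (π(i), π(i+1)) is a uniformly random ordered pair of distinct values from {1, …, 42}; by symmetry P[π(i) > π(i+1)] = 1/2.
By linearity: E[X] = 41 · (1/2) = (42 − 1) · (1/2) = 41/2 ≈ 20.5000.

E[X] = 41/2 = 20.5000.


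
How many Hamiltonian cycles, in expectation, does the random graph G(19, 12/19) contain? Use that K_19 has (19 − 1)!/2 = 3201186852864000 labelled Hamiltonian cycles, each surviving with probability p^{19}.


K_19 has (19 − 1)!/2 = 3201186852864000 labelled Hamiltonian cycles.
For each such Hamiltonian cycle H, let X_H = 1 if all 19 edges of H are present in G. Then P[X_H = 1] = p^{19} = (12/19)^{19} = 319479999370622926848/1978419655660313589123979.
Summing the indicators: E[X] = Σ_H E[X_H] = 3201186852864000 · p^{19} = 3201186852864000 · 319479999370622926848/1978419655660313589123979 = 1022715173738237107931793611292672000/1978419655660313589123979.
Numerically: E[X] ≈ 5.169e+11.

E[X] = 3201186852864000 · (12/19)^{19} = 1022715173738237107931793611292672000/1978419655660313589123979 ≈ 5.169e+11.


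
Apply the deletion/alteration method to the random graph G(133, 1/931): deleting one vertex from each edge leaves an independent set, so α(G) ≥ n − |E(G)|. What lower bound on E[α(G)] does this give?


E[|E(G)|] = C(133, 2)·p = 8778 · (1/931) = 66/7.
E[α(G)] ≥ n − E[|E(G)|] = 133 − 66/7 = 865/7.
Numerically: ≈ 123.5714.
(This is only a lower bound; the true E[α(G)] may be larger.)

E[α(G)] ≥ 865/7 ≈ 123.5714.


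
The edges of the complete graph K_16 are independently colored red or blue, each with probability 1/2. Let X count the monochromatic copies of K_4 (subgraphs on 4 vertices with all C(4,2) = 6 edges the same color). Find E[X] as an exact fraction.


Let X = Σ_S X_S over the C(16, 4) = 1820 subsets S of size 4, where X_S = 1 if the K_4 on S is monochromatic.
For a fixed S, the K_4 on S has C(4, 2) = 6 edges. P[all 6 edges red] = (1/2)^6, and likewise for blue, so P[monochromatic] = 2·(1/2)^6 = 2^{1 − 6} = 1/32.
By linearity of expectation: E[X] = C(16, 4) · 2^{1 − 6} = 1820 · 1/32 = 455/8.
Numerically: E[X] ≈ 56.87500.

E[X] = C(16,4)·2^(1−C(4,2)) = 455/8 ≈ 56.87500.


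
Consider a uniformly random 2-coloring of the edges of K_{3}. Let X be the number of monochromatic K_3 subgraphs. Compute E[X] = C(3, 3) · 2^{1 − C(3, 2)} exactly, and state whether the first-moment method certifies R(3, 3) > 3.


E[X] = C(3, 3) · 2^{1 − 3} = 1 · 2^{−2} = 1/4.
As a reduced fraction: E[X] = 1/4 ≈ 0.2500.
Is E[X] < 1? YES.
Since E[X] < 1, there exists a 2-coloring of K_{3} with no monochromatic K_3; hence R(3, 3) > 3.

E[X] = 1/4 ≈ 0.2500; E[X] < 1, so R(3, 3) > 3.


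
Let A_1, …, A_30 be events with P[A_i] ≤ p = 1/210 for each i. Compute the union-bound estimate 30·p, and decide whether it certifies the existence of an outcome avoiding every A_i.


Union bound: P[∪_{i=1}^{30} A_i] ≤ Σ_i P[A_i] ≤ 30·p = 30·(1/210) = 1/7.
Numerically: 1/7 ≈ 0.14286.
Is 1/7 < 1? YES.
Since P[∪ A_i] ≤ 1/7 < 1, the complement has P[∩ A_i^c] ≥ 1 − 1/7 = 6/7 > 0, so some outcome avoids every A_i.

30·p = 1/7 ≈ 0.14286; existence CERTIFIED by the union bound.


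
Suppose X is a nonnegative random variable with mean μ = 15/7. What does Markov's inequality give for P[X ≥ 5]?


μ = E[X] = 15/7, a = 5.
Markov: P[X ≥ 5] ≤ μ/a = (15/7)/5 = 3/7.
Numerically: ≈ 0.4286.
(Since a = 5 > μ = 2.1429, the bound 3/7 is < 1 and informative.)

P[X ≥ 5] ≤ 3/7 ≈ 0.4286.


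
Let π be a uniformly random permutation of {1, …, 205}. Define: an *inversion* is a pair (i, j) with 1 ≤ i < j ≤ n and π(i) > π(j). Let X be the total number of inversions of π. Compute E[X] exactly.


Write X = Σ X_I over the C(205, 2) = 20910 pairs i < j, with X_I the indicator of one inversion.
There are 20910 indicators.
For each fixed pair i < j, the values π(i) and π(j) are two distinct elements of {1, …, 205} in uniformly random order; by symmetry P[π(i) > π(j)] = 1/2.
By linearity: E[X] = 20910 · (1/2) = C(205, 2) · (1/2) = 20910/2 = 10455 ≈ 10455.000000.

E[X] = 10455 = 10455.000000.


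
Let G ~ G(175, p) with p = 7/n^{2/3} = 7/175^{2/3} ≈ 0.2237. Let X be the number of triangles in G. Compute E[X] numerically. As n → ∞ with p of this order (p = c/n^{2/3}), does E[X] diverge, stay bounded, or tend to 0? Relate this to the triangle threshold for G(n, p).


Number of potential triangles: C(175, 3) = 877975.
Each occurs with probability p³ ≈ (0.2237)³ ≈ 1.120000e-02.
By linearity: E[X] = C(175, 3)·p³ ≈ 877975 · 1.120000e-02 ≈ 9833.3200.
Since α = 2/3 < 1, p = c/n^{2/3} ≫ 1/n is above the triangle threshold p ~ 1/n. Asymptotically E[X] ~ (c³/6)·n^{3(1−α)} = (7³/6)·n^{1} → ∞; triangles are abundant w.h.p.

E[X] ≈ 9833.3200; in regime p = Θ(1/n^{2/3}) E[X] diverges (above the triangle threshold p ~ 1/n).


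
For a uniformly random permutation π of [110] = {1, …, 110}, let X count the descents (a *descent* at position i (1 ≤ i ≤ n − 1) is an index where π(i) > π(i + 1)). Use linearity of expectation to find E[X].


Write X = Σ X_I over i = 1, …, 109, with X_I the indicator of one descent.
There are 109 indicators.
For each fixed i, the pair (π(i), π(i+1)) is a uniformly random ordered pair of distinct values from {1, …, 110}; by symmetry P[π(i) > π(i+1)] = 1/2.
By linearity: E[X] = 109 · (1/2) = (110 − 1) · (1/2) = 109/2 ≈ 54.500.

E[X] = 109/2 = 54.500.


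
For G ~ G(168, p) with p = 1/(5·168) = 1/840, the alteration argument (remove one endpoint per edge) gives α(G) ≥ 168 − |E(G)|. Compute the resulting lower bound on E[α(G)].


E[|E(G)|] = C(168, 2)·p = 14028 · (1/840) = 167/10.
E[α(G)] ≥ n − E[|E(G)|] = 168 − 167/10 = 1513/10.
Numerically: ≈ 151.30000.
(This is only a lower bound; the true E[α(G)] may be larger.)

E[α(G)] ≥ 1513/10 ≈ 151.30000.


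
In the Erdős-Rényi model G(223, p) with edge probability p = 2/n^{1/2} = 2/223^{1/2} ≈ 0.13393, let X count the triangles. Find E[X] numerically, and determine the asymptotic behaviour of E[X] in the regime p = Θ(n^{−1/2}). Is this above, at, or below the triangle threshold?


Number of potential triangles: C(223, 3) = 1823471.
Each occurs with probability p³ ≈ (0.13393)³ ≈ 2.4023302e-03.
By linearity: E[X] = C(223, 3)·p³ ≈ 1823471 · 2.4023302e-03 ≈ 4380.57937.
Since α = 1/2 < 1, p = c/n^{1/2} ≫ 1/n is above the triangle threshold p ~ 1/n. Asymptotically E[X] ~ (c³/6)·n^{3(1−α)} = (2³/6)·n^{1.5} → ∞; triangles are abundant w.h.p.

E[X] ≈ 4380.57937; in regime p = Θ(1/n^{1/2}) E[X] diverges (above the triangle threshold p ~ 1/n).


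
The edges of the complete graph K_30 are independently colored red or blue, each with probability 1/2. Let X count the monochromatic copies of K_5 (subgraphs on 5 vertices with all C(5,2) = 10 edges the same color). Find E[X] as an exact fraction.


Let X = Σ_S X_S over the C(30, 5) = 142506 subsets S of size 5, where X_S = 1 if the K_5 on S is monochromatic.
For a fixed S, the K_5 on S has C(5, 2) = 10 edges. P[all 10 edges red] = (1/2)^10, and likewise for blue, so P[monochromatic] = 2·(1/2)^10 = 2^{1 − 10} = 1/512.
Summing: E[X] = C(30, 5) · 2^{1 − 10} = 142506 · 1/512 = 71253/256.
Numerically: E[X] ≈ 278.3320.

E[X] = C(30,5)·2^(1−C(5,2)) = 71253/256 ≈ 278.3320.


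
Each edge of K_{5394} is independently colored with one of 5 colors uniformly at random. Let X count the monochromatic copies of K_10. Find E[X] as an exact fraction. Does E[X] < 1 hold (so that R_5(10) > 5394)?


E[X] = C(5394, 10) · 5^{1 − 45} = 5697982524930156243149785372878 · 5^{−44} = 5697982524930156243149785372878/5684341886080801486968994140625.
As a reduced fraction: E[X] = 5697982524930156243149785372878/5684341886080801486968994140625 ≈ 1.0023997.
Is E[X] < 1? NO.
Since E[X] ≥ 1, the first-moment bound is inconclusive at n = 5394; it does NOT by itself certify R_5(10) > 5394.

E[X] = 5697982524930156243149785372878/5684341886080801486968994140625 ≈ 1.0023997; E[X] ≥ 1; first-moment method inconclusive here.


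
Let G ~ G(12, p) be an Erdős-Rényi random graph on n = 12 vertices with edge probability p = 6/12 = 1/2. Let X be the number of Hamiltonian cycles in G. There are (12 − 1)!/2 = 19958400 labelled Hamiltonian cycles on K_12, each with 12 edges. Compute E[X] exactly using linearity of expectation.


K_12 has (12 − 1)!/2 = 19958400 labelled Hamiltonian cycles.
For each such Hamiltonian cycle H, let X_H = 1 if all 12 edges of H are present in G. Then P[X_H = 1] = p^{12} = (1/2)^{12} = 1/4096.
By linearity of expectation: E[X] = Σ_H E[X_H] = 19958400 · p^{12} = 19958400 · 1/4096 = 155925/32.
Numerically: E[X] ≈ 4872.7.

E[X] = 19958400 · (1/2)^{12} = 155925/32 ≈ 4872.7.


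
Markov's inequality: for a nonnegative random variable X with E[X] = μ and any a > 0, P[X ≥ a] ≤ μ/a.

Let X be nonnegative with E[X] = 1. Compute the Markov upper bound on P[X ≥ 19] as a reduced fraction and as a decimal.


μ = E[X] = 1, a = 19.
Markov: P[X ≥ 19] ≤ μ/a = (1)/19 = 1/19.
Numerically: ≈ 0.05263.
(Since a = 19 > μ = 1.00000, the bound 1/19 is < 1 and informative.)

P[X ≥ 19] ≤ 1/19 ≈ 0.05263.


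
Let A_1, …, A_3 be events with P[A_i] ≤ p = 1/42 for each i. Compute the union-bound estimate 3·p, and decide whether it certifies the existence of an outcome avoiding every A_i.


Union bound: P[∪_{i=1}^{3} A_i] ≤ Σ_i P[A_i] ≤ 3·p = 3·(1/42) = 1/14.
Numerically: 1/14 ≈ 0.0714.
Is 1/14 < 1? YES.
Since P[∪ A_i] ≤ 1/14 < 1, the complement has P[∩ A_i^c] ≥ 1 − 1/14 = 13/14 > 0, so some outcome avoids every A_i.

3·p = 1/14 ≈ 0.0714; existence CERTIFIED by the union bound.


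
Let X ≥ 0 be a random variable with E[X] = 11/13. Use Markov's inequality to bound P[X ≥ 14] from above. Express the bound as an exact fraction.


μ = E[X] = 11/13, a = 14.
Markov: P[X ≥ 14] ≤ μ/a = (11/13)/14 = 11/182.
Numerically: ≈ 0.06044.
(Since a = 14 > μ = 0.84615, the bound 11/182 is < 1 and informative.)

P[X ≥ 14] ≤ 11/182 ≈ 0.06044.


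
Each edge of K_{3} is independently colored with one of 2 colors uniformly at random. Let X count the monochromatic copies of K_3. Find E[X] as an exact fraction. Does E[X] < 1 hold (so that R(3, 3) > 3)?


E[X] = C(3, 3) · 2^{1 − 3} = 1 · 2^{−2} = 1/4.
As a reduced fraction: E[X] = 1/4 ≈ 0.250000.
Is E[X] < 1? YES.
Since E[X] < 1, there exists a 2-coloring of K_{3} with no monochromatic K_3; hence R(3, 3) > 3.

E[X] = 1/4 ≈ 0.250000; E[X] < 1, so R(3, 3) > 3.


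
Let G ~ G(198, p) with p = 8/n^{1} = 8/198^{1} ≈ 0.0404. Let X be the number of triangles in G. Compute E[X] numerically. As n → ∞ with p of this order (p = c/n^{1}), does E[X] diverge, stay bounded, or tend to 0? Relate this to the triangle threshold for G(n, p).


Number of potential triangles: C(198, 3) = 1274196.
Each occurs with probability p³ ≈ (0.0404)³ ≈ 6.59590e-05.
By linearity: E[X] = C(198, 3)·p³ ≈ 1274196 · 6.59590e-05 ≈ 84.045.
Here α = 1, so p = 8/n is exactly at the triangle threshold p ~ 1/n. Asymptotically E[X] → c³/6 = 8³/6 = 256/3 ≈ 85.333, a bounded constant. In this regime the triangle count is asymptotically Poisson(c³/6).

E[X] ≈ 84.045; in regime p = Θ(1/n^{1}) E[X] stays bounded (at the triangle threshold p ~ 1/n).


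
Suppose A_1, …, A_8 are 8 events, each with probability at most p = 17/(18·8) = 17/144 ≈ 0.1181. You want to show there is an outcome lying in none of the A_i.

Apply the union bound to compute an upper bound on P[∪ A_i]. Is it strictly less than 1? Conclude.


Union bound: P[∪_{i=1}^{8} A_i] ≤ Σ_i P[A_i] ≤ 8·p = 8·(17/144) = 17/18.
Numerically: 17/18 ≈ 0.9444.
Is 17/18 < 1? YES.
Since P[∪ A_i] ≤ 17/18 < 1, the complement has P[∩ A_i^c] ≥ 1 − 17/18 = 1/18 > 0, so some outcome avoids every A_i.

8·p = 17/18 ≈ 0.9444; existence CERTIFIED by the union bound.


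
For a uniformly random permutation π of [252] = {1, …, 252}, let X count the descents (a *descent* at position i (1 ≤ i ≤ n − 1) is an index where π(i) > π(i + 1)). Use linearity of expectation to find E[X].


Write X = Σ X_I over i = 1, …, 251, with X_I the indicator of one descent.
There are 251 indicators.
For each fixed i, the pair (π(i), π(i+1)) is a uniformly random ordered pair of distinct values from {1, …, 252}; by symmetry P[π(i) > π(i+1)] = 1/2.
By linearity: E[X] = 251 · (1/2) = (252 − 1) · (1/2) = 251/2 ≈ 125.500000.

E[X] = 251/2 = 125.500000.


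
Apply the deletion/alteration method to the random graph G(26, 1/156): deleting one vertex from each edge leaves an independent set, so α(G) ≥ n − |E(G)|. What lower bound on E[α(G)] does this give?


E[|E(G)|] = C(26, 2)·p = 325 · (1/156) = 25/12.
E[α(G)] ≥ n − E[|E(G)|] = 26 − 25/12 = 287/12.
Numerically: ≈ 23.91667.
(This is only a lower bound; the true E[α(G)] may be larger.)

E[α(G)] ≥ 287/12 ≈ 23.91667.


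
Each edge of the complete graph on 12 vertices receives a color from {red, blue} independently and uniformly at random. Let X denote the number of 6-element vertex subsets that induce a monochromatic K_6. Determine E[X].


Let X = Σ_S X_S over the C(12, 6) = 924 subsets S of size 6, where X_S = 1 if the K_6 on S is monochromatic.
For a fixed S, the K_6 on S has C(6, 2) = 15 edges. P[all 15 edges red] = (1/2)^15, and likewise for blue, so P[monochromatic] = 2·(1/2)^15 = 2^{1 − 15} = 1/16384.
By linearity of expectation: E[X] = C(12, 6) · 2^{1 − 15} = 924 · 1/16384 = 231/4096.
Numerically: E[X] ≈ 0.05640.

E[X] = C(12,6)·2^(1−C(6,2)) = 231/4096 ≈ 0.05640.


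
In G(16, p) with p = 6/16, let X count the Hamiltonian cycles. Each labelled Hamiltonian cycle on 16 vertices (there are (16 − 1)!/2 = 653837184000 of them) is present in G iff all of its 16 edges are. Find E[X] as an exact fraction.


K_16 has (16 − 1)!/2 = 653837184000 labelled Hamiltonian cycles.
For each such Hamiltonian cycle H, let X_H = 1 if all 16 edges of H are present in G. Then P[X_H = 1] = p^{16} = (3/8)^{16} = 43046721/281474976710656.
By linearity of expectation: E[X] = Σ_H E[X_H] = 653837184000 · p^{16} = 653837184000 · 43046721/281474976710656 = 27485885585032875/274877906944.
Numerically: E[X] ≈ 9.999e+04.

E[X] = 653837184000 · (3/8)^{16} = 27485885585032875/274877906944 ≈ 9.999e+04.


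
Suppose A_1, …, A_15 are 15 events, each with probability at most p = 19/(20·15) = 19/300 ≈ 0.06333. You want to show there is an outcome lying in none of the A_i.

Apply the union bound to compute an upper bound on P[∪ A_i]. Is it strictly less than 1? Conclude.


Union bound: P[∪_{i=1}^{15} A_i] ≤ Σ_i P[A_i] ≤ 15·p = 15·(19/300) = 19/20.
Numerically: 19/20 ≈ 0.95000.
Is 19/20 < 1? YES.
Since P[∪ A_i] ≤ 19/20 < 1, the complement has P[∩ A_i^c] ≥ 1 − 19/20 = 1/20 > 0, so some outcome avoids every A_i.

15·p = 19/20 ≈ 0.95000; existence CERTIFIED by the union bound.


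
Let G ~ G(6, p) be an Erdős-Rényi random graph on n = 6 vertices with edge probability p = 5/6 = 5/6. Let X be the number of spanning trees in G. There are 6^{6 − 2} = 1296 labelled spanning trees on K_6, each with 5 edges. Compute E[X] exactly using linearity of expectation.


K_6 has 6^{6 − 2} = 1296 labelled spanning trees.
For each such spanning tree H, let X_H = 1 if all 5 edges of H are present in G. Then P[X_H = 1] = p^{5} = (5/6)^{5} = 3125/7776.
By linearity of expectation: E[X] = Σ_H E[X_H] = 1296 · p^{5} = 1296 · 3125/7776 = 3125/6.
Numerically: E[X] ≈ 520.83.

E[X] = 1296 · (5/6)^{5} = 3125/6 ≈ 520.83.


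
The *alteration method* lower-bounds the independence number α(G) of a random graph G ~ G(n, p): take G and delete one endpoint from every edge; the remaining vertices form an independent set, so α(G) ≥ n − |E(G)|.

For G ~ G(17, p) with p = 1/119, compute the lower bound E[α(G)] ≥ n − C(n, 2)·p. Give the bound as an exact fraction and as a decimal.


E[|E(G)|] = C(17, 2)·p = 136 · (1/119) = 8/7.
E[α(G)] ≥ n − E[|E(G)|] = 17 − 8/7 = 111/7.
Numerically: ≈ 15.8571.
(This is only a lower bound; the true E[α(G)] may be larger.)

E[α(G)] ≥ 111/7 ≈ 15.8571.


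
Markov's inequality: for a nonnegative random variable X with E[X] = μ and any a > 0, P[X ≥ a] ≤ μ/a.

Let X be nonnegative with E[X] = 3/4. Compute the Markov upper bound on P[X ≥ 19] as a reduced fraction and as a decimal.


μ = E[X] = 3/4, a = 19.
Markov: P[X ≥ 19] ≤ μ/a = (3/4)/19 = 3/76.
Numerically: ≈ 0.0395.
(Since a = 19 > μ = 0.7500, the bound 3/76 is < 1 and informative.)

P[X ≥ 19] ≤ 3/76 ≈ 0.0395.


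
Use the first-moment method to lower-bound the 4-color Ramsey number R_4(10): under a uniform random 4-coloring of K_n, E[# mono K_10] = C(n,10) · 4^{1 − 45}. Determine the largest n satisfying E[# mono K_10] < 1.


We need C(n, 10) · 4^{1 − 45} < 1, i.e. C(n, 10) < 4^{45 − 1} = 309485009821345068724781056.
Check values of n near the boundary:
  n = 2019: C(2019, 10) = 303322949179835278009229628; 303322949179835278009229628 < 309485009821345068724781056? YES
  n = 2020: C(2020, 10) = 304832018578739931133653656; 304832018578739931133653656 < 309485009821345068724781056? YES
  n = 2021: C(2021, 10) = 306347841644770462864800616; 306347841644770462864800616 < 309485009821345068724781056? YES
  n = 2022: C(2022, 10) = 307870445231474093395937796; 307870445231474093395937796 < 309485009821345068724781056? YES
  n = 2023: C(2023, 10) = 309399856285778485315440716; 309399856285778485315440716 < 309485009821345068724781056? YES
  n = 2024: C(2024, 10) = 310936101848269937576192656; 310936101848269937576192656 < 309485009821345068724781056? NO
The largest n with C(n, 10) < 309485009821345068724781056 is n = 2023 (where E[X] = 77349964071444621328860179/77371252455336267181195264 ≈ 1.000). Hence R_4(10) > 2023, i.e. R_4(10) ≥ 2024.

Largest n = 2023; hence R_4(10) > 2023.


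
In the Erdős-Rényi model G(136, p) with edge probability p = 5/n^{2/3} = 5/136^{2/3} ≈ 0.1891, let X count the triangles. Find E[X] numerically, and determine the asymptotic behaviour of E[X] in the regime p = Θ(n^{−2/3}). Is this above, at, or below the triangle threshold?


Number of potential triangles: C(136, 3) = 410040.
Each occurs with probability p³ ≈ (0.1891)³ ≈ 6.758218e-03.
By linearity: E[X] = C(136, 3)·p³ ≈ 410040 · 6.758218e-03 ≈ 2771.1397.
Since α = 2/3 < 1, p = c/n^{2/3} ≫ 1/n is above the triangle threshold p ~ 1/n. Asymptotically E[X] ~ (c³/6)·n^{3(1−α)} = (5³/6)·n^{1} → ∞; triangles are abundant w.h.p.

E[X] ≈ 2771.1397; in regime p = Θ(1/n^{2/3}) E[X] diverges (above the triangle threshold p ~ 1/n).


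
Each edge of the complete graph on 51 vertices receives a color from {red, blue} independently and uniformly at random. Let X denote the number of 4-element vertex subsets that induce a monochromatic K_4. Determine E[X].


Let X = Σ_S X_S over the C(51, 4) = 249900 subsets S of size 4, where X_S = 1 if the K_4 on S is monochromatic.
For a fixed S, the K_4 on S has C(4, 2) = 6 edges. P[all 6 edges red] = (1/2)^6, and likewise for blue, so P[monochromatic] = 2·(1/2)^6 = 2^{1 − 6} = 1/32.
By linearity: E[X] = C(51, 4) · 2^{1 − 6} = 249900 · 1/32 = 62475/8.
Numerically: E[X] ≈ 7809.3750.

E[X] = C(51,4)·2^(1−C(4,2)) = 62475/8 ≈ 7809.3750.


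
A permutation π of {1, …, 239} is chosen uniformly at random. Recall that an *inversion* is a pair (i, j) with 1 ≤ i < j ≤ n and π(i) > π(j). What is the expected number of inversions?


Write X = Σ X_I over the C(239, 2) = 28441 pairs i < j, with X_I the indicator of one inversion.
There are 28441 indicators.
For each fixed pair i < j, the values π(i) and π(j) are two distinct elements of {1, …, 239} in uniformly random order; by symmetry P[π(i) > π(j)] = 1/2.
By linearity: E[X] = 28441 · (1/2) = C(239, 2) · (1/2) = 28441/2 = 28441/2 ≈ 14220.500.

E[X] = 28441/2 = 14220.500.


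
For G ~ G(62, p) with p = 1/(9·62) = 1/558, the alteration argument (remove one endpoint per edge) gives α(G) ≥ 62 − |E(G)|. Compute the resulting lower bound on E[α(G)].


E[|E(G)|] = C(62, 2)·p = 1891 · (1/558) = 61/18.
E[α(G)] ≥ n − E[|E(G)|] = 62 − 61/18 = 1055/18.
Numerically: ≈ 58.61111.
(This is only a lower bound; the true E[α(G)] may be larger.)

E[α(G)] ≥ 1055/18 ≈ 58.61111.


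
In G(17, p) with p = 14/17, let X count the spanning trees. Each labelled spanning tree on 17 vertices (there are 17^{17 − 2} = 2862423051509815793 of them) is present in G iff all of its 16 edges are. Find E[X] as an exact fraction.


K_17 has 17^{17 − 2} = 2862423051509815793 labelled spanning trees.
For each such spanning tree H, let X_H = 1 if all 16 edges of H are present in G. Then P[X_H = 1] = p^{16} = (14/17)^{16} = 2177953337809371136/48661191875666868481.
By linearity of expectation: E[X] = Σ_H E[X_H] = 2862423051509815793 · p^{16} = 2862423051509815793 · 2177953337809371136/48661191875666868481 = 2177953337809371136/17.
Numerically: E[X] ≈ 1.2811e+17.

E[X] = 2862423051509815793 · (14/17)^{16} = 2177953337809371136/17 ≈ 1.2811e+17.


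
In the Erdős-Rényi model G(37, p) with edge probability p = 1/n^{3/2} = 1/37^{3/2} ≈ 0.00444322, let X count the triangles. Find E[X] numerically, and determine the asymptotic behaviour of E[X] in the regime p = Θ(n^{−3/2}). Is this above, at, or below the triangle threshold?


Number of potential triangles: C(37, 3) = 7770.
Each occurs with probability p³ ≈ (0.00444322)³ ≈ 8.77187111e-08.
By linearity: E[X] = C(37, 3)·p³ ≈ 7770 · 8.77187111e-08 ≈ 0.000682.
Since α = 3/2 > 1, p = c/n^{3/2} = o(1/n) is below the triangle threshold p ~ 1/n. Asymptotically E[X] ~ (c³/6)·n^{3(1−α)} = (1³/6)·n^{-1.5} → 0, so by Markov's inequality G has no triangles w.h.p.

E[X] ≈ 0.000682; in regime p = Θ(1/n^{3/2}) E[X] tends to 0 (below the triangle threshold p ~ 1/n).


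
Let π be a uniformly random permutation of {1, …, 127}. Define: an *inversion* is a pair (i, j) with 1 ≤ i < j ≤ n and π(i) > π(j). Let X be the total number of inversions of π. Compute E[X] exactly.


Write X = Σ X_I over the C(127, 2) = 8001 pairs i < j, with X_I the indicator of one inversion.
There are 8001 indicators.
For each fixed pair i < j, the values π(i) and π(j) are two distinct elements of {1, …, 127} in uniformly random order; by symmetry P[π(i) > π(j)] = 1/2.
By linearity: E[X] = 8001 · (1/2) = C(127, 2) · (1/2) = 8001/2 = 8001/2 ≈ 4000.50000.

E[X] = 8001/2 = 4000.50000.


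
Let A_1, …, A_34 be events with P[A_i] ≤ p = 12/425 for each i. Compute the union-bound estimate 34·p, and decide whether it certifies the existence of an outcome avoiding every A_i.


Union bound: P[∪_{i=1}^{34} A_i] ≤ Σ_i P[A_i] ≤ 34·p = 34·(12/425) = 24/25.
Numerically: 24/25 ≈ 0.96000.
Is 24/25 < 1? YES.
Since P[∪ A_i] ≤ 24/25 < 1, the complement has P[∩ A_i^c] ≥ 1 − 24/25 = 1/25 > 0, so some outcome avoids every A_i.

34·p = 24/25 ≈ 0.96000; existence CERTIFIED by the union bound.


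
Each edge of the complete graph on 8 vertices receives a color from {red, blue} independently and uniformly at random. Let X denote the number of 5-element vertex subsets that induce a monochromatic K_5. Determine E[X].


Let X = Σ_S X_S over the C(8, 5) = 56 subsets S of size 5, where X_S = 1 if the K_5 on S is monochromatic.
For a fixed S, the K_5 on S has C(5, 2) = 10 edges. P[all 10 edges red] = (1/2)^10, and likewise for blue, so P[monochromatic] = 2·(1/2)^10 = 2^{1 − 10} = 1/512.
By linearity of expectation: E[X] = C(8, 5) · 2^{1 − 10} = 56 · 1/512 = 7/64.
Numerically: E[X] ≈ 0.109375.

E[X] = C(8,5)·2^(1−C(5,2)) = 7/64 ≈ 0.109375.


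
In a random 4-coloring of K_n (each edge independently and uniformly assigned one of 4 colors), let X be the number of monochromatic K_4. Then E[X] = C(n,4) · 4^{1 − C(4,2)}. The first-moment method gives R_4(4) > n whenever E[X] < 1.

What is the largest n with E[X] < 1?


We need C(n, 4) · 4^{1 − 6} < 1, i.e. C(n, 4) < 4^{6 − 1} = 1024.
Check values of n near the boundary:
  n = 10: C(10, 4) = 210; 210 < 1024? YES
  n = 11: C(11, 4) = 330; 330 < 1024? YES
  n = 12: C(12, 4) = 495; 495 < 1024? YES
  n = 13: C(13, 4) = 715; 715 < 1024? YES
  n = 14: C(14, 4) = 1001; 1001 < 1024? YES
  n = 15: C(15, 4) = 1365; 1365 < 1024? NO
The largest n with C(n, 4) < 1024 is n = 14 (where E[X] = 1001/1024 ≈ 0.977539). Hence R_4(4) > 14, i.e. R_4(4) ≥ 15.

Largest n = 14; hence R_4(4) > 14.


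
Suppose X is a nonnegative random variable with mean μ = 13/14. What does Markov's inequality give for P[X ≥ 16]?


μ = E[X] = 13/14, a = 16.
Markov: P[X ≥ 16] ≤ μ/a = (13/14)/16 = 13/224.
Numerically: ≈ 0.058.
(Since a = 16 > μ = 0.929, the bound 13/224 is < 1 and informative.)

P[X ≥ 16] ≤ 13/224 ≈ 0.058.


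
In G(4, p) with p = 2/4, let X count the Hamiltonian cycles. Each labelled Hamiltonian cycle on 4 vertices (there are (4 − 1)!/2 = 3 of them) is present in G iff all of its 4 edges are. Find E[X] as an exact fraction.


K_4 has (4 − 1)!/2 = 3 labelled Hamiltonian cycles.
For each such Hamiltonian cycle H, let X_H = 1 if all 4 edges of H are present in G. Then P[X_H = 1] = p^{4} = (1/2)^{4} = 1/16.
Summing the indicators: E[X] = Σ_H E[X_H] = 3 · p^{4} = 3 · 1/16 = 3/16.
Numerically: E[X] ≈ 0.1875.

E[X] = 3 · (1/2)^{4} = 3/16 ≈ 0.1875.
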